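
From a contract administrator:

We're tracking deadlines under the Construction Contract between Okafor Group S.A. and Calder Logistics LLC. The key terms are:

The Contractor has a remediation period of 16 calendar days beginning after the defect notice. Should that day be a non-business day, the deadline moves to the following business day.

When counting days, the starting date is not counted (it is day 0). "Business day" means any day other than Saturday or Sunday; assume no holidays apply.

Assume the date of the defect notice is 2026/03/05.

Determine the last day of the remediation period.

Adding 16 calendar days to 2026/03/05 gives 2026/03/21, which is the last day of the remediation period. That falls on a Saturday, so it rolls to the next business day, Monday, 2026/03/23.

2026/03/23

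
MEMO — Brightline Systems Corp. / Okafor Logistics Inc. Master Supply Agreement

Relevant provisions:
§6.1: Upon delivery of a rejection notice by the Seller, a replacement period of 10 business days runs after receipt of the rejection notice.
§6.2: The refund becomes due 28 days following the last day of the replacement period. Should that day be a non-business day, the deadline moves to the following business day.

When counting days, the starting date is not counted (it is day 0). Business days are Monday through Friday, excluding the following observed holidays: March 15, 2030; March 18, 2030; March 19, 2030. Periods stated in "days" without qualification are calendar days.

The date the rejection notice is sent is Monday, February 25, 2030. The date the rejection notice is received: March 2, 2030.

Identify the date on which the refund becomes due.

April 17, 2030

The last day of the replacement period: 10 business days after Saturday, March 2, 2030, skipping weekends and the listed holidays on Mar 15, Mar 18, Mar 19 — Mar 4, Mar 5, Mar 6, Mar 7, Mar 8, Mar 11, Mar 12, Mar 13, Mar 14, Mar 20 — lands on Wednesday, March 20, 2030.
The date on which the refund becomes due: 28 calendar days after March 20, 2030 is April 17, 2030. April 17, 2030 is a Wednesday and is not a listed holiday, so no roll-forward applies.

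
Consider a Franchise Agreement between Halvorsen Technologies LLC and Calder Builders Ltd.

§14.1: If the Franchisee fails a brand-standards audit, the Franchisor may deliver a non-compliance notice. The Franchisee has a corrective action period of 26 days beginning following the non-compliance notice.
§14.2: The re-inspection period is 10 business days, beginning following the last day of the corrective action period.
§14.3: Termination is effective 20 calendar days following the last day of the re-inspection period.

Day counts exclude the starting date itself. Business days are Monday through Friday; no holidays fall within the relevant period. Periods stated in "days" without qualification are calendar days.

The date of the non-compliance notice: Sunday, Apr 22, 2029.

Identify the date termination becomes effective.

The last day of the corrective action period: 26 calendar days after Apr 22, 2029 is May 18, 2029.
The last day of the re-inspection period: counting 10 business days from Friday, May 18, 2029 (May 21, May 22, May 23, May 24, May 25, May 28, May 29, May 30, May 31, Jun 1, skipping weekends) reaches Friday, Jun 1, 2029.
The date termination becomes effective: Jun 1, 2029 + 20 days = Jun 21, 2029.

Jun 21, 2029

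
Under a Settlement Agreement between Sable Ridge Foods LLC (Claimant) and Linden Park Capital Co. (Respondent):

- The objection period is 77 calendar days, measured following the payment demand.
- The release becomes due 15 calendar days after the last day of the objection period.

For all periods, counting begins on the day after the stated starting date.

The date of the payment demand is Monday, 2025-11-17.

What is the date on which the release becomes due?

The last day of the objection period: 2025-11-17 + 77 days = 2026-02-02.
The date on which the release becomes due: 15 calendar days after 2026-02-02 is 2026-02-17.

2026-02-17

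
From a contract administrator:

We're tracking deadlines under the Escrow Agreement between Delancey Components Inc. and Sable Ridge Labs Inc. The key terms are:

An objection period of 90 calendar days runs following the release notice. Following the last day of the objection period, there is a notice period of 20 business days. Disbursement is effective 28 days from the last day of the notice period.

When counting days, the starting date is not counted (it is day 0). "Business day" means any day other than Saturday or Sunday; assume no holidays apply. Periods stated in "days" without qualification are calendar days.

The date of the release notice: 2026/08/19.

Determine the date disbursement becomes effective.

2027/01/12

Adding 90 calendar days to 2026/08/19 gives 2026/11/17, which is the last day of the objection period.
The last day of the notice period: counting 20 business days from Tuesday, 2026/11/17 (Nov 18, Nov 19, Nov 20, Nov 23, …, Dec 11, Dec 14, Dec 15, skipping weekends) reaches Tuesday, 2026/12/15.
Adding 28 calendar days to 2026/12/15 gives 2027/01/12, which is the date disbursement becomes effective.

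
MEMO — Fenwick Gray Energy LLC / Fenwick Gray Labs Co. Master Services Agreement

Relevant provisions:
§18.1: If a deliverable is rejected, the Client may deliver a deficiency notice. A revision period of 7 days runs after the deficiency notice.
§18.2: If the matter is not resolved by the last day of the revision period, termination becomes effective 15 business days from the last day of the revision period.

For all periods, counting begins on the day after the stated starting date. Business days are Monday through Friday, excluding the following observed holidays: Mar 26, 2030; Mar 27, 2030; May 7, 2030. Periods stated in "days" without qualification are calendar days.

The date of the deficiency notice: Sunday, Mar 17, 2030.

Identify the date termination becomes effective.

The last day of the revision period: 7 calendar days after Mar 17, 2030 is Mar 24, 2030.
From Sunday, Mar 24, 2030, 15 business days (Mar 25, Mar 28, Mar 29, Apr 1, …, Apr 12, Apr 15, Apr 16, skipping weekends and the listed holidays on Mar 26, Mar 27) brings us to Tuesday, Apr 16, 2030, which is the date termination becomes effective.

Apr 16, 2030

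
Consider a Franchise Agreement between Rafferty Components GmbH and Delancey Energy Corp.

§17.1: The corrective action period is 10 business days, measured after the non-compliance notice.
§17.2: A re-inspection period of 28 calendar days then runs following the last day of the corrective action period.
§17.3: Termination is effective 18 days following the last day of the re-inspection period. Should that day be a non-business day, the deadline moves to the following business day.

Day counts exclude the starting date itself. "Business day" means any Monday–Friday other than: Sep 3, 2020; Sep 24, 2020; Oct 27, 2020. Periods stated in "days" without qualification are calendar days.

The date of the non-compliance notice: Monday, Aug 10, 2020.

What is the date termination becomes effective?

Oct 9, 2020

From Monday, Aug 10, 2020, 10 business days (Aug 11, Aug 12, Aug 13, Aug 14, Aug 17, Aug 18, Aug 19, Aug 20, Aug 21, Aug 24, skipping weekends) brings us to Monday, Aug 24, 2020, which is the last day of the corrective action period.
The last day of the re-inspection period: Aug 24, 2020 + 28 days = Sep 21, 2020.
The date termination becomes effective: Sep 21, 2020 + 18 days = Oct 9, 2020. Oct 9, 2020 is a Friday and is not a listed holiday, so no roll-forward applies.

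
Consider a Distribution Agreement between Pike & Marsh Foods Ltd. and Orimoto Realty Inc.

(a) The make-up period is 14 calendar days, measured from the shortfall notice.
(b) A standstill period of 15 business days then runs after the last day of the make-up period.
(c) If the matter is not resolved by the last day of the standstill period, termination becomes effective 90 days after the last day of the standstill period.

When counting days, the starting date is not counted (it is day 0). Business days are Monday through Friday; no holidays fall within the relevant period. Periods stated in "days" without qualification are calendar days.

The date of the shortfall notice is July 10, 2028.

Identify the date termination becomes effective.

November 12, 2028

Adding 14 calendar days to July 10, 2028 gives July 24, 2028, which is the last day of the make-up period.
From Monday, July 24, 2028, 15 business days (Jul 25, Jul 26, Jul 27, Jul 28, …, Aug 10, Aug 11, Aug 14, skipping weekends) brings us to Monday, August 14, 2028, which is the last day of the standstill period.
Adding 90 calendar days to August 14, 2028 gives November 12, 2028, which is the date termination becomes effective.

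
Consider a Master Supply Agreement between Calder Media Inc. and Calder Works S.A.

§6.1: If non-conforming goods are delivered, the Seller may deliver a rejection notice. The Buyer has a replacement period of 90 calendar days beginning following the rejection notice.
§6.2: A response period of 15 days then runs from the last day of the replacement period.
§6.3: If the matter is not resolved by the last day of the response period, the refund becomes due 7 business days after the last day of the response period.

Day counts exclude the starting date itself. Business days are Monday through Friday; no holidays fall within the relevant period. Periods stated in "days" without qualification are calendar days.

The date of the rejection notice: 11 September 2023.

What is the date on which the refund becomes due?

3 January 2024

Adding 90 calendar days to 11 September 2023 gives 10 December 2023, which is the last day of the replacement period.
Adding 15 calendar days to 10 December 2023 gives 25 December 2023, which is the last day of the response period.
From Monday, 25 December 2023, 7 business days (Dec 26, Dec 27, Dec 28, Dec 29, Jan 1, Jan 2, Jan 3, skipping weekends) brings us to Wednesday, 3 January 2024, which is the date on which the refund becomes due.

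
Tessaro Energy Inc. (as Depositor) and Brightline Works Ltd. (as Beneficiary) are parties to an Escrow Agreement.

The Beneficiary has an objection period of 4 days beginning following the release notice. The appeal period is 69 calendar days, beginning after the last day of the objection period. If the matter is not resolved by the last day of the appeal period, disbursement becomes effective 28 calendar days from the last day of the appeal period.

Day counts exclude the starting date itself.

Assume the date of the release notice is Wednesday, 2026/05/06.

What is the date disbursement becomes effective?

2026/08/15

The last day of the objection period: 2026/05/06 + 4 days = 2026/05/10.
Adding 69 calendar days to 2026/05/10 gives 2026/07/18, which is the last day of the appeal period.
The date disbursement becomes effective: 2026/07/18 + 28 days = 2026/08/15.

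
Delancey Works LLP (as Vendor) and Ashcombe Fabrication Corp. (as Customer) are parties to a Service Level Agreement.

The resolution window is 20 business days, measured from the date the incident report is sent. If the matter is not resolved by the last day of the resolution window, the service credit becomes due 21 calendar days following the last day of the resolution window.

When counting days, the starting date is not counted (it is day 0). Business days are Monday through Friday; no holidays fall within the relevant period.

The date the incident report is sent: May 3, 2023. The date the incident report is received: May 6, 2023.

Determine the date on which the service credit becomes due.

The last day of the resolution window: 20 business days after Wednesday, May 3, 2023, skipping weekends — May 4, May 5, May 8, May 9, …, May 29, May 30, May 31 — lands on Wednesday, May 31, 2023.
Adding 21 calendar days to May 31, 2023 gives Jun 21, 2023, which is the date on which the service credit becomes due.

Jun 21, 2023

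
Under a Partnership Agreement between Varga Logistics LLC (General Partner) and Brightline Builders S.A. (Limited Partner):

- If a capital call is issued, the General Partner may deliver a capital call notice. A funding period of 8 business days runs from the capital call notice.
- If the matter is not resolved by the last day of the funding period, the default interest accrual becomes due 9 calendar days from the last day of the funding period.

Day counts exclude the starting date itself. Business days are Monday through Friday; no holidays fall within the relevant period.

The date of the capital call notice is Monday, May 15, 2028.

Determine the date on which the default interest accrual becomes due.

The last day of the funding period: counting 8 business days from Monday, May 15, 2028 (May 16, May 17, May 18, May 19, May 22, May 23, May 24, May 25, skipping weekends) reaches Thursday, May 25, 2028.
The date on which the default interest accrual becomes due: May 25, 2028 + 9 days = June 3, 2028.

June 3, 2028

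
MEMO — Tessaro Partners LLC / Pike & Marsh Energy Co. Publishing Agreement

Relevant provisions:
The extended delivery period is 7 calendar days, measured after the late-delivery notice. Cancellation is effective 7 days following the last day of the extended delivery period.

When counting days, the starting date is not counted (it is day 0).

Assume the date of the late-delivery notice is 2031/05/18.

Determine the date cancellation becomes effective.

The last day of the extended delivery period: 2031/05/18 + 7 days = 2031/05/25.
The date cancellation becomes effective: 7 calendar days after 2031/05/25 is 2031/06/01.

2031/06/01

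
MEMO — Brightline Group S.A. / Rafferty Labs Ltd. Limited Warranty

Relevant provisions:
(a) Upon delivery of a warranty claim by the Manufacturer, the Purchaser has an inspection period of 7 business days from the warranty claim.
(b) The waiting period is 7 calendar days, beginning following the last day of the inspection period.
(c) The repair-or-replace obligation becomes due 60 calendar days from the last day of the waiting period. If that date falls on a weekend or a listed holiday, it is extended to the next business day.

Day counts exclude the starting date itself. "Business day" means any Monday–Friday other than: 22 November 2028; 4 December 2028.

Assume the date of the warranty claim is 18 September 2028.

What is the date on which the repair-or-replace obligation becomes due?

5 December 2028

From Monday, 18 September 2028, 7 business days (Sep 19, Sep 20, Sep 21, Sep 22, Sep 25, Sep 26, Sep 27, skipping weekends) brings us to Wednesday, 27 September 2028, which is the last day of the inspection period.
Adding 7 calendar days to 27 September 2028 gives 4 October 2028, which is the last day of the waiting period.
The date on which the repair-or-replace obligation becomes due: 4 October 2028 + 60 days = 3 December 2028. That falls on a Sunday, so it rolls to the next business day, Tuesday, 5 December 2028.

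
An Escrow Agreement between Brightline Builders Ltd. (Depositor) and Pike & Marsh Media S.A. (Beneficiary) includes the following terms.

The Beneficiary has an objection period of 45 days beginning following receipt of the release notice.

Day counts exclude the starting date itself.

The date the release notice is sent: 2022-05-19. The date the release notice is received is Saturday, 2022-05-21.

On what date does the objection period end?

Adding 45 calendar days to 2022-05-21 gives 2022-07-05, which is the last day of the objection period.

2022-07-05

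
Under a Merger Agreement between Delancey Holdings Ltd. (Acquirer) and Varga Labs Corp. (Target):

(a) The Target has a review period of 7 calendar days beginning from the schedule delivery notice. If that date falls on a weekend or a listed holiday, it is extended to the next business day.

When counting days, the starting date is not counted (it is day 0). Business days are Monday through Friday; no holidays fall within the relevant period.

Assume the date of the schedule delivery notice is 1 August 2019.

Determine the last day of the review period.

The last day of the review period: 7 calendar days after 1 August 2019 is 8 August 2019. 8 August 2019 is a Thursday, so no roll-forward applies.

8 August 2019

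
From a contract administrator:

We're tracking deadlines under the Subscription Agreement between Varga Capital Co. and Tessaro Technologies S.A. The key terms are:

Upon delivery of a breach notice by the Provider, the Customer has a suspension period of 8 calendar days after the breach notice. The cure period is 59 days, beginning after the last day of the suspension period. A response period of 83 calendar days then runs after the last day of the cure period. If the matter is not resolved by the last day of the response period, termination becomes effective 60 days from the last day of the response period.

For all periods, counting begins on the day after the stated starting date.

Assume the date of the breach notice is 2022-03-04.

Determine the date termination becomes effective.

2022-09-30

The last day of the suspension period: 8 calendar days after 2022-03-04 is 2022-03-12.
The last day of the cure period: 2022-03-12 + 59 days = 2022-05-10.
Adding 83 calendar days to 2022-05-10 gives 2022-08-01, which is the last day of the response period.
The date termination becomes effective: 60 calendar days after 2022-08-01 is 2022-09-30.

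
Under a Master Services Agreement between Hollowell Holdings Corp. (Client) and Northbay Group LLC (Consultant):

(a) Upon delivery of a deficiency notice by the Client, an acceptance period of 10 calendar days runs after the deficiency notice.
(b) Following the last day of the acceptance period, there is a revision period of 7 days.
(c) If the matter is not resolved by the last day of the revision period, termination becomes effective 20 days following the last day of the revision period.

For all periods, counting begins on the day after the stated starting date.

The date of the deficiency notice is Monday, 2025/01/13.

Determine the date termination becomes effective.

2025/02/19

The last day of the acceptance period: 10 calendar days after 2025/01/13 is 2025/01/23.
The last day of the revision period: 2025/01/23 + 7 days = 2025/01/30.
The date termination becomes effective: 2025/01/30 + 20 days = 2025/02/19.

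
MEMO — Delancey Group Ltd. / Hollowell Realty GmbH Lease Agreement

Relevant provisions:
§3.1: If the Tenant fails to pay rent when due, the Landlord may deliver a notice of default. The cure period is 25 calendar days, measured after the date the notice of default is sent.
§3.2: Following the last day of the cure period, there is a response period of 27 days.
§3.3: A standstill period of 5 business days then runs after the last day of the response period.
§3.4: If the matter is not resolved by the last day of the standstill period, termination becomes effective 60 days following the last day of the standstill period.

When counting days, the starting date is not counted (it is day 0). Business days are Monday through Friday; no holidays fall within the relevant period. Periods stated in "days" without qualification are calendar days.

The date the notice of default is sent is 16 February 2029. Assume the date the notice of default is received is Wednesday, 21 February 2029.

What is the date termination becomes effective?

The last day of the cure period: 25 calendar days after 16 February 2029 is 13 March 2029.
Adding 27 calendar days to 13 March 2029 gives 9 April 2029, which is the last day of the response period.
From Monday, 9 April 2029, 5 business days (Apr 10, Apr 11, Apr 12, Apr 13, Apr 16, skipping weekends) brings us to Monday, 16 April 2029, which is the last day of the standstill period.
The date termination becomes effective: 60 calendar days after 16 April 2029 is 15 June 2029.

15 June 2029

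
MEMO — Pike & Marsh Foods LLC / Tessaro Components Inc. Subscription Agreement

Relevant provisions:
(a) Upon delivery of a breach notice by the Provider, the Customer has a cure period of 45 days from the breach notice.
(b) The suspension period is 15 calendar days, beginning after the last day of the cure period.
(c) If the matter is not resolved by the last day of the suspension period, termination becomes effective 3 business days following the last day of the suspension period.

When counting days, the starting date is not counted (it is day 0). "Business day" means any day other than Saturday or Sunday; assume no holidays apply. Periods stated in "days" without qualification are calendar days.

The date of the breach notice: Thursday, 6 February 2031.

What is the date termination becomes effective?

10 April 2031

Adding 45 calendar days to 6 February 2031 gives 23 March 2031, which is the last day of the cure period.
The last day of the suspension period: 23 March 2031 + 15 days = 7 April 2031.
The date termination becomes effective: 3 business days after Monday, 7 April 2031, skipping weekends — Apr 8, Apr 9, Apr 10 — lands on Thursday, 10 April 2031.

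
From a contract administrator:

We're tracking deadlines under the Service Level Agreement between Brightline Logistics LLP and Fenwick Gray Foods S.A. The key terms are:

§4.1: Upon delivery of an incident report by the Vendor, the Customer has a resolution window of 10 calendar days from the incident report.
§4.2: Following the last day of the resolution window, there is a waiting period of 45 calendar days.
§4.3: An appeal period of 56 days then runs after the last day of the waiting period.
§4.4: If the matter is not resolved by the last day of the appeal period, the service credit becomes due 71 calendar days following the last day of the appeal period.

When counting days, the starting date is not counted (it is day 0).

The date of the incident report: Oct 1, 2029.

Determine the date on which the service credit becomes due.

The last day of the resolution window: Oct 1, 2029 + 10 days = Oct 11, 2029.
The last day of the waiting period: Oct 11, 2029 + 45 days = Nov 25, 2029.
The last day of the appeal period: Nov 25, 2029 + 56 days = Jan 20, 2030.
The date on which the service credit becomes due: 71 calendar days after Jan 20, 2030 is Apr 1, 2030.

Apr 1, 2030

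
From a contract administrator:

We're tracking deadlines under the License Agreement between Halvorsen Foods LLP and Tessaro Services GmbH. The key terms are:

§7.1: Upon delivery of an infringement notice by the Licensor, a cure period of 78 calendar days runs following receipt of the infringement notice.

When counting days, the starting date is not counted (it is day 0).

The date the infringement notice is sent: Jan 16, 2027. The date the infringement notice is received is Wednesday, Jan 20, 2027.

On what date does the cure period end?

The last day of the cure period: 78 calendar days after Jan 20, 2027 is Apr 8, 2027.

Apr 8, 2027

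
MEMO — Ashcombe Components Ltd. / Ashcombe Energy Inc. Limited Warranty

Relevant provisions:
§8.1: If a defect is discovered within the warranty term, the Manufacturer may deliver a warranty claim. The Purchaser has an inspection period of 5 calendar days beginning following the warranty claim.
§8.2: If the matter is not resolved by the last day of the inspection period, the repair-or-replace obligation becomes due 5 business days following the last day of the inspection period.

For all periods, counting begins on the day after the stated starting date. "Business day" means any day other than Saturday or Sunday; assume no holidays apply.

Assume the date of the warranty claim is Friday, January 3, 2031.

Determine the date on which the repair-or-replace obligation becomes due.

January 15, 2031

Adding 5 calendar days to January 3, 2031 gives January 8, 2031, which is the last day of the inspection period.
The date on which the repair-or-replace obligation becomes due: counting 5 business days from Wednesday, January 8, 2031 (Jan 9, Jan 10, Jan 13, Jan 14, Jan 15, skipping weekends) reaches Wednesday, January 15, 2031.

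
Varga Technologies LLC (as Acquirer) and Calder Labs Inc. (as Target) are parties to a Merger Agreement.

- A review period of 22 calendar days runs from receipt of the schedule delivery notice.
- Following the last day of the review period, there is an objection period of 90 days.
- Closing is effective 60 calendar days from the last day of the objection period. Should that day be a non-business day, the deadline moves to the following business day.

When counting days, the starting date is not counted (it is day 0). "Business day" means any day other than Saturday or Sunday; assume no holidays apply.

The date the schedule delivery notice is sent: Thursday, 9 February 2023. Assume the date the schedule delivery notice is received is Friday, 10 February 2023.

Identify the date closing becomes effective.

The last day of the review period: 22 calendar days after 10 February 2023 is 4 March 2023.
The last day of the objection period: 90 calendar days after 4 March 2023 is 2 June 2023.
The date closing becomes effective: 2 June 2023 + 60 days = 1 August 2023. 1 August 2023 is a Tuesday, so no roll-forward applies.

1 August 2023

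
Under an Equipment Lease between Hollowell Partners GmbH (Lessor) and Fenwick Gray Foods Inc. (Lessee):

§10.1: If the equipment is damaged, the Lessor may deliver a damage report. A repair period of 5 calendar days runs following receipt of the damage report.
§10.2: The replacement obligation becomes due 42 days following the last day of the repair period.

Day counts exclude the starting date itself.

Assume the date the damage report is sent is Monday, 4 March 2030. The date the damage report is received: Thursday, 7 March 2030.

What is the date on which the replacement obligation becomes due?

23 April 2030

The last day of the repair period: 5 calendar days after 7 March 2030 is 12 March 2030.
Adding 42 calendar days to 12 March 2030 gives 23 April 2030, which is the date on which the replacement obligation becomes due.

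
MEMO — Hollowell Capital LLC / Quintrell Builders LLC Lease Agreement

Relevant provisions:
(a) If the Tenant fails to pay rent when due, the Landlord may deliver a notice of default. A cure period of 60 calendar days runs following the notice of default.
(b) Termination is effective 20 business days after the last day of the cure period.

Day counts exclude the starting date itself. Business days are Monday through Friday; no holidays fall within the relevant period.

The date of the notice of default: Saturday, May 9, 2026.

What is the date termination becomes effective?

Aug 5, 2026

The last day of the cure period: May 9, 2026 + 60 days = Jul 8, 2026.
From Wednesday, Jul 8, 2026, 20 business days (Jul 9, Jul 10, Jul 13, Jul 14, …, Aug 3, Aug 4, Aug 5, skipping weekends) brings us to Wednesday, Aug 5, 2026, which is the date termination becomes effective.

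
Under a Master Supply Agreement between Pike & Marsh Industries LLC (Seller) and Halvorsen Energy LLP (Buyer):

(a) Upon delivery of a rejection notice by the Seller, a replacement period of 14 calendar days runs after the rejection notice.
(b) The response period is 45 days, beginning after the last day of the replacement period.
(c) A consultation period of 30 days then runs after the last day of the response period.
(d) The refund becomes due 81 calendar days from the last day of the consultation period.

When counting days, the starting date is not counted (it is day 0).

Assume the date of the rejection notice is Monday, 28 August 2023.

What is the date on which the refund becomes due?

The last day of the replacement period: 14 calendar days after 28 August 2023 is 11 September 2023.
The last day of the response period: 45 calendar days after 11 September 2023 is 26 October 2023.
Adding 30 calendar days to 26 October 2023 gives 25 November 2023, which is the last day of the consultation period.
The date on which the refund becomes due: 81 calendar days after 25 November 2023 is 14 February 2024.

14 February 2024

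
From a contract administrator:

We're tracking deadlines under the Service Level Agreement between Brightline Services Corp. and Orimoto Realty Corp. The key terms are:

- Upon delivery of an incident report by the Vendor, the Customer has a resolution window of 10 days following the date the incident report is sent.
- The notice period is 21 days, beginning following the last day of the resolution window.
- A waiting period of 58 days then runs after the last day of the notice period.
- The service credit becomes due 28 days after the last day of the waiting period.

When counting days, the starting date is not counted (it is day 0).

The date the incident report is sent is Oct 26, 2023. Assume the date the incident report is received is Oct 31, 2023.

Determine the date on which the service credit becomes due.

Adding 10 calendar days to Oct 26, 2023 gives Nov 5, 2023, which is the last day of the resolution window.
The last day of the notice period: Nov 5, 2023 + 21 days = Nov 26, 2023.
The last day of the waiting period: 58 calendar days after Nov 26, 2023 is Jan 23, 2024.
The date on which the service credit becomes due: Jan 23, 2024 + 28 days = Feb 20, 2024.

Feb 20, 2024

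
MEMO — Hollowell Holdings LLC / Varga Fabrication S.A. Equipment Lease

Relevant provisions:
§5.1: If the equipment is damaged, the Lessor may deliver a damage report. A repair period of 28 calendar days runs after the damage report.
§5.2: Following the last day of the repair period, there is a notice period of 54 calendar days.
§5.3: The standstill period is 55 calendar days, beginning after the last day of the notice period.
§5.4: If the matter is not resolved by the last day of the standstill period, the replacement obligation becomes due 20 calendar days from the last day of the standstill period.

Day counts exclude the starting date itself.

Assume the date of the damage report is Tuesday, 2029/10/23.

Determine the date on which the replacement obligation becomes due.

The last day of the repair period: 28 calendar days after 2029/10/23 is 2029/11/20.
The last day of the notice period: 54 calendar days after 2029/11/20 is 2030/01/13.
Adding 55 calendar days to 2030/01/13 gives 2030/03/09, which is the last day of the standstill period.
The date on which the replacement obligation becomes due: 20 calendar days after 2030/03/09 is 2030/03/29.

2030/03/29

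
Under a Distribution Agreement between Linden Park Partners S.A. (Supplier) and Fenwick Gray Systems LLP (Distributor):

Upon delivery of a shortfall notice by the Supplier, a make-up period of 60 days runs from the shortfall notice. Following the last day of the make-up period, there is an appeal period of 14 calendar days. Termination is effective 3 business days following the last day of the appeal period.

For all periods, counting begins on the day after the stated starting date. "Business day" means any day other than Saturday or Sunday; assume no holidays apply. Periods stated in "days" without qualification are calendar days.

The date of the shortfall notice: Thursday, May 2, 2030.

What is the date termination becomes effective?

July 18, 2030

The last day of the make-up period: 60 calendar days after May 2, 2030 is July 1, 2030.
The last day of the appeal period: 14 calendar days after July 1, 2030 is July 15, 2030.
The date termination becomes effective: counting 3 business days from Monday, July 15, 2030 (Jul 16, Jul 17, Jul 18, skipping weekends) reaches Thursday, July 18, 2030.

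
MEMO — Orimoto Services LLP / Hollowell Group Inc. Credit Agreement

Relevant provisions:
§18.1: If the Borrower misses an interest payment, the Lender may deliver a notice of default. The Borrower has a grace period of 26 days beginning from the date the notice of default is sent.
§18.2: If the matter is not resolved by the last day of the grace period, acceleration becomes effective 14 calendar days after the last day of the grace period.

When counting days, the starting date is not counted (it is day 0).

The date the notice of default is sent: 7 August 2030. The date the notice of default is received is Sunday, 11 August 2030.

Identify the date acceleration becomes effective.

16 September 2030

The last day of the grace period: 26 calendar days after 7 August 2030 is 2 September 2030.
The date acceleration becomes effective: 2 September 2030 + 14 days = 16 September 2030.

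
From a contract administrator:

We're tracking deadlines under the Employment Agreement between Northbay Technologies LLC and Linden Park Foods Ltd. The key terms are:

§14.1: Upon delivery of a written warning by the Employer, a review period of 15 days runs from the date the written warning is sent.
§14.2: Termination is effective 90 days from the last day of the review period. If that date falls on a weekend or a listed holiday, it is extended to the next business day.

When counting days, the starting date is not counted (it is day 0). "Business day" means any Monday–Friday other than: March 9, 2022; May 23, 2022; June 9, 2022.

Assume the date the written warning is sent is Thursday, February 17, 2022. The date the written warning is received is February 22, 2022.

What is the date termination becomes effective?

The last day of the review period: February 17, 2022 + 15 days = March 4, 2022.
The date termination becomes effective: 90 calendar days after March 4, 2022 is June 2, 2022. June 2, 2022 is a Thursday and is not a listed holiday, so no roll-forward applies.

June 2, 2022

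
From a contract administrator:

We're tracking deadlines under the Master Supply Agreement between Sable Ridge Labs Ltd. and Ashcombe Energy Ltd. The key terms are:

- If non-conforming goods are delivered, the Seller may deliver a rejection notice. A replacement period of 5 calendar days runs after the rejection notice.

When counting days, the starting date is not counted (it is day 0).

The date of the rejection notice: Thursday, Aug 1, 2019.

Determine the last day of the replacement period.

The last day of the replacement period: Aug 1, 2019 + 5 days = Aug 6, 2019.

Aug 6, 2019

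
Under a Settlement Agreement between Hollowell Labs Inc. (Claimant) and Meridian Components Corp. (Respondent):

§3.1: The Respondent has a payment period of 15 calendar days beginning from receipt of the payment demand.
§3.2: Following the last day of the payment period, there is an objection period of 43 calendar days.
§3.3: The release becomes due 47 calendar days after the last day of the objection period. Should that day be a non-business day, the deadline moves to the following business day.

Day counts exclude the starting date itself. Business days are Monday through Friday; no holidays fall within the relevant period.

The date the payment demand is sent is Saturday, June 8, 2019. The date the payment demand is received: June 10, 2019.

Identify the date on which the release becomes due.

September 23, 2019

The last day of the payment period: 15 calendar days after June 10, 2019 is June 25, 2019.
The last day of the objection period: June 25, 2019 + 43 days = August 7, 2019.
Adding 47 calendar days to August 7, 2019 gives September 23, 2019, which is the date on which the release becomes due. September 23, 2019 is a Monday, so no roll-forward applies.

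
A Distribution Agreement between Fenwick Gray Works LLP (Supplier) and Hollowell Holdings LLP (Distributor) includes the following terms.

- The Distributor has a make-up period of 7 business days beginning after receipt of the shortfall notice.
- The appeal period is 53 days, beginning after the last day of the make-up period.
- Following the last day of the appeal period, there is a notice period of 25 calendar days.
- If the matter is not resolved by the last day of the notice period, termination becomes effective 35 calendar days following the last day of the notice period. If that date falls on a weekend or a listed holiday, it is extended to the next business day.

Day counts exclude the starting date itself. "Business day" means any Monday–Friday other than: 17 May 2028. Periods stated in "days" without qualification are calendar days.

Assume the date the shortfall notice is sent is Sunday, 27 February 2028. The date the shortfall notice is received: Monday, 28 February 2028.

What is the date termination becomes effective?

29 June 2028

From Monday, 28 February 2028, 7 business days (Feb 29, Mar 1, Mar 2, Mar 3, Mar 6, Mar 7, Mar 8, skipping weekends) brings us to Wednesday, 8 March 2028, which is the last day of the make-up period.
The last day of the appeal period: 53 calendar days after 8 March 2028 is 30 April 2028.
The last day of the notice period: 25 calendar days after 30 April 2028 is 25 May 2028.
Adding 35 calendar days to 25 May 2028 gives 29 June 2028, which is the date termination becomes effective. 29 June 2028 is a Thursday and is not a listed holiday, so no roll-forward applies.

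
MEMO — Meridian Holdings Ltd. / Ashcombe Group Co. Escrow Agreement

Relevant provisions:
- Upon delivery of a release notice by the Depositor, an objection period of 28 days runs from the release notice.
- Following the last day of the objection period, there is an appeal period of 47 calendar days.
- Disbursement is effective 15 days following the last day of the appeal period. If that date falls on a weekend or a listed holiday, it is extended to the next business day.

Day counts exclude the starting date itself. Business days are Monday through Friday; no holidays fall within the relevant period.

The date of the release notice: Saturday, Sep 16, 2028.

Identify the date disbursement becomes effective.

Dec 15, 2028

The last day of the objection period: 28 calendar days after Sep 16, 2028 is Oct 14, 2028.
The last day of the appeal period: Oct 14, 2028 + 47 days = Nov 30, 2028.
The date disbursement becomes effective: 15 calendar days after Nov 30, 2028 is Dec 15, 2028. Dec 15, 2028 is a Friday, so no roll-forward applies.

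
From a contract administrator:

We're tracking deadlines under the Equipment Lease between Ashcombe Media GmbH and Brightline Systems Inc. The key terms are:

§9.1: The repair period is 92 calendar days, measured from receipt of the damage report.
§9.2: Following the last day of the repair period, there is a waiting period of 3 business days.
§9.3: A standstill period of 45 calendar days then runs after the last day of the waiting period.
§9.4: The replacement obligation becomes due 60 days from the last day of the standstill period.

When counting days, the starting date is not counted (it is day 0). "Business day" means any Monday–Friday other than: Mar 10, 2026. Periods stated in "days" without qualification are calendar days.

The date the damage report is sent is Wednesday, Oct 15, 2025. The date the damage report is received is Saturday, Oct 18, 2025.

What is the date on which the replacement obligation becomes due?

Adding 92 calendar days to Oct 18, 2025 gives Jan 18, 2026, which is the last day of the repair period.
The last day of the waiting period: 3 business days after Sunday, Jan 18, 2026, skipping weekends — Jan 19, Jan 20, Jan 21 — lands on Wednesday, Jan 21, 2026.
Adding 45 calendar days to Jan 21, 2026 gives Mar 7, 2026, which is the last day of the standstill period.
The date on which the replacement obligation becomes due: 60 calendar days after Mar 7, 2026 is May 6, 2026.

May 6, 2026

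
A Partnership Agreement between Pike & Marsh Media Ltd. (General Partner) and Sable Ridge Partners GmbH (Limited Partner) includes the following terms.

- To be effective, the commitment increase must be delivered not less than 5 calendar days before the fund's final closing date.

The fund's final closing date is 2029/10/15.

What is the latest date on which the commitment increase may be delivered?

2029/10/10

Counting back 5 calendar days from 2029/10/15 gives 2029/10/10.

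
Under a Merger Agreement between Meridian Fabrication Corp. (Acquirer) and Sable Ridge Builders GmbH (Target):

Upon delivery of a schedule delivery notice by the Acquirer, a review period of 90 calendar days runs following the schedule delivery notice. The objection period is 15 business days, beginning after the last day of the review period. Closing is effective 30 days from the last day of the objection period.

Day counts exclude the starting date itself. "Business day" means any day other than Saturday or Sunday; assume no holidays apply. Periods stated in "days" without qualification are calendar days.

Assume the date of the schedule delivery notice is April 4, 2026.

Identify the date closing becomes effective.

August 23, 2026

Adding 90 calendar days to April 4, 2026 gives July 3, 2026, which is the last day of the review period.
The last day of the objection period: 15 business days after Friday, July 3, 2026, skipping weekends — Jul 6, Jul 7, Jul 8, Jul 9, …, Jul 22, Jul 23, Jul 24 — lands on Friday, July 24, 2026.
Adding 30 calendar days to July 24, 2026 gives August 23, 2026, which is the date closing becomes effective.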